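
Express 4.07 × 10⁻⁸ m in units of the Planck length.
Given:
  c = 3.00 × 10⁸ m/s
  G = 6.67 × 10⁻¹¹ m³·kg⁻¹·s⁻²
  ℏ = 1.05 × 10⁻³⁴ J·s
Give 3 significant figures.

Planck length: ℓ_P = √(ℏG/c³) = 1.61 × 10⁻³⁵ m.
4.07 × 10⁻⁸ / 1.61 × 10⁻³⁵ = 2.53 × 10²⁷

2.53 × 10²⁷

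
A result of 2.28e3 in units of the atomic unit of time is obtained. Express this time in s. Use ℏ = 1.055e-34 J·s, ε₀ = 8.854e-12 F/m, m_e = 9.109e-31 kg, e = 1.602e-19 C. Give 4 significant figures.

5.524e-14 s

One atomic unit of time: τ_au = (4πε₀)²ℏ³/(m_e e⁴) = 2.423e-17 s.
2.28e3 × 2.423e-17 s = 5.524e-14 s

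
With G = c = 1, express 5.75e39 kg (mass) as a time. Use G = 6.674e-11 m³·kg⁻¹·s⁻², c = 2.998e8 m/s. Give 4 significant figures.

1.424e4 s

Mass → time via G/c³.
5.75e39 kg × (G/c³) = 1.424e4 s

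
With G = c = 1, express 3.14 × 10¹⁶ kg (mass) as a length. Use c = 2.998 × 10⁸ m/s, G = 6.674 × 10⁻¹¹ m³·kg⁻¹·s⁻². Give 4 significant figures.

2.332 × 10⁻¹¹ m

In G = c = 1 units mass has dimensions of length; the conversion factor is G/c².
3.14 × 10¹⁶ kg × (G/c²) = 2.332 × 10⁻¹¹ m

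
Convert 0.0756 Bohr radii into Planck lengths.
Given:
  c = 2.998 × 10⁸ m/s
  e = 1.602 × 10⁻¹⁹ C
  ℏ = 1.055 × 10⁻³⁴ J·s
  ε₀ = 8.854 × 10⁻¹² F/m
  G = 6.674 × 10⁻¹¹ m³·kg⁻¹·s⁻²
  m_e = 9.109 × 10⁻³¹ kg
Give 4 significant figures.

Bohr radius: a₀ = 4πε₀ℏ²/(m_e e²) = 5.297 × 10⁻¹¹ m
Planck length: ℓ_P = √(ℏG/c³) = 1.616 × 10⁻³⁵ m
0.0756 × 5.297 × 10⁻¹¹ / 1.616 × 10⁻³⁵ = 2.477 × 10²³

2.477 × 10²³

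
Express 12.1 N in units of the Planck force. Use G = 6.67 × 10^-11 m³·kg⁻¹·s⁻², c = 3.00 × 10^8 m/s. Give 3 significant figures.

9.96 × 10^-44

Planck force: F_P = c⁴/G = 1.21 × 10^44 N.
12.1 / 1.21 × 10^44 = 9.96 × 10^-44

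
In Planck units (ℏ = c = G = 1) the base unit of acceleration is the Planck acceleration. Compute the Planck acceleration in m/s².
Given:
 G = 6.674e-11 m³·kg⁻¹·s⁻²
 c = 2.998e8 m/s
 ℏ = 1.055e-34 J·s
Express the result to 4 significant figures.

a_P = √(c⁷/(ℏG))
  = √(3.092e103)
  = 5.560e51 m/s²

5.560e51 m/s²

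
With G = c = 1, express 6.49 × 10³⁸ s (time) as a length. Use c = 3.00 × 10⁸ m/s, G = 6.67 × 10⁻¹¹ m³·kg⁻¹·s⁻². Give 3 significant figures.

Time → length via c.
6.49 × 10³⁸ s × (c) = 1.95 × 10⁴⁷ m

1.95 × 10⁴⁷ m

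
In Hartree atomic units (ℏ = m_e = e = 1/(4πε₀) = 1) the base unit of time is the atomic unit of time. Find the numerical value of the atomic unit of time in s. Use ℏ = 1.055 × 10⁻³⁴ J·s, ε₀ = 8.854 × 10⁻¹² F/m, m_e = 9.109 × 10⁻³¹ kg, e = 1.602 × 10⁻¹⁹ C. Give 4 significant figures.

2.423 × 10⁻¹⁷ s

τ_au = (4πε₀)²ℏ³/(m_e e⁴)
E_h = 4.354 × 10⁻¹⁸ J
ℏ/E_h = 2.423 × 10⁻¹⁷ s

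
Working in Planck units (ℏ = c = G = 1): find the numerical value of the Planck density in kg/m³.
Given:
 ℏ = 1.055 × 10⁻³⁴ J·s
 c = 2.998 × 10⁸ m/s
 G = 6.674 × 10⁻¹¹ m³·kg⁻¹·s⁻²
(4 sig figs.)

The unique combination of the constants set to 1 with dimensions of density is ρ_P = c⁵/(ℏG²).
  = 2.422 × 10⁴² / 4.699 × 10⁻⁵⁵
  = 5.154 × 10⁹⁶ kg/m³

5.154 × 10⁹⁶ kg/m³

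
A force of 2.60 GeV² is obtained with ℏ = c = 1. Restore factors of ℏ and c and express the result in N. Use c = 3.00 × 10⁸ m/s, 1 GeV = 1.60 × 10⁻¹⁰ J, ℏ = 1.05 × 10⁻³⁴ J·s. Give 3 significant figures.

2.11 × 10⁶ N

Force is [E]/[L] = [E]²/(ℏc); restore (ℏc)⁻¹.
1 GeV² → 1/(ℏc) × (1 GeV in J)² = 8.13 × 10⁵ N.
Result: 2.60 × 8.13 × 10⁵ = 2.11 × 10⁶ N.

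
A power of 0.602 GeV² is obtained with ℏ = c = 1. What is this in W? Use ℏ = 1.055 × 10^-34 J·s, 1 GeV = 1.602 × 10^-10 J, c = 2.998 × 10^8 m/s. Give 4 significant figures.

Power is [E]/[T] = [E]²/ℏ.
1 GeV² → 1/ℏ × (1 GeV in J)² = 2.433 × 10^14 W.
Result: 0.602 × 2.433 × 10^14 = 1.464 × 10^14 W.

1.464 × 10^14 W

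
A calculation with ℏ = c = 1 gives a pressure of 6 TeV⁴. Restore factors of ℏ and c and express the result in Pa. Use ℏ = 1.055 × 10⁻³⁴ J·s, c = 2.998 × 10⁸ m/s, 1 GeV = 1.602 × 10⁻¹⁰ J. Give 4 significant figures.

Pressure is [E]/[L]³ = [E]⁴/(ℏc)³.
1 GeV⁴ → 1/(ℏc)³ × (1 GeV in J)⁴ = 2.082 × 10³⁷ Pa.
Convert the energy scale: 6 TeV⁴ = 6.00 × 10¹² GeV⁴.
Result: 6.00 × 10¹² × 2.082 × 10³⁷ = 1.249 × 10⁵⁰ Pa.

1.249 × 10⁵⁰ Pa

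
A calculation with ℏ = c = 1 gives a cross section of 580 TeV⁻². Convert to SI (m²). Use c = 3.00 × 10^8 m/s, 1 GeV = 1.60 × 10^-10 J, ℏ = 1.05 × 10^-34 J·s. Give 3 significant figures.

Area is [L]² = [E]⁻²·(ℏc)²; restore (ℏc)².
1 GeV⁻² → (ℏc)² × (1 GeV in J)⁻² = 3.88 × 10^-32 m².
Convert the energy scale: 580 TeV⁻² = 5.80 × 10^-4 GeV⁻².
Result: 5.80 × 10^-4 × 3.88 × 10^-32 = 2.25 × 10^-35 m².

2.25 × 10^-35 m²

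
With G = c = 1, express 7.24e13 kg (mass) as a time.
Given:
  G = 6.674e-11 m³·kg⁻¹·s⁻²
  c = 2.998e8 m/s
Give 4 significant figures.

1.793e-22 s

Mass → time via G/c³.
7.24e13 kg × (G/c³) = 1.793e-22 s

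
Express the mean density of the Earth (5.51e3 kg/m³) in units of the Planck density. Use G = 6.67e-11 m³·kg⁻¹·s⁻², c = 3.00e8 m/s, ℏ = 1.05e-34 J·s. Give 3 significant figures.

Planck density: ρ_P = c⁵/(ℏG²) = 5.20e96 kg/m³.
5.51e3 / 5.20e96 = 1.06e-93

1.06e-93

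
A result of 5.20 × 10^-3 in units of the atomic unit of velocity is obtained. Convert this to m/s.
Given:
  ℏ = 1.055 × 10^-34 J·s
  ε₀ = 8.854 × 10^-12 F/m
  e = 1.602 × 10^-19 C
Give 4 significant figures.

1.137 × 10^4 m/s

One atomic unit of velocity: v_au = e²/(4πε₀ℏ) = 2.186 × 10^6 m/s.
5.20 × 10^-3 × 2.186 × 10^6 m/s = 1.137 × 10^4 m/s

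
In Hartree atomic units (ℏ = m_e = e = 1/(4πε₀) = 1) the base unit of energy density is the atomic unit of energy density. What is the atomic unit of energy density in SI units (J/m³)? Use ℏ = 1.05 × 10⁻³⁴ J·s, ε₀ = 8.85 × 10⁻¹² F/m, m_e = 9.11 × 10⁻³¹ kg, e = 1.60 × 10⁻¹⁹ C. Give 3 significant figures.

u_au = E_h/a₀³ = m_e⁴e¹⁰/((4πε₀)⁵ℏ⁸)
E_h = 4.38 × 10⁻¹⁸ J
a₀ = 5.26 × 10⁻¹¹ m
E_h/a₀³ = 3.01 × 10¹³ J/m³

3.01 × 10¹³ J/m³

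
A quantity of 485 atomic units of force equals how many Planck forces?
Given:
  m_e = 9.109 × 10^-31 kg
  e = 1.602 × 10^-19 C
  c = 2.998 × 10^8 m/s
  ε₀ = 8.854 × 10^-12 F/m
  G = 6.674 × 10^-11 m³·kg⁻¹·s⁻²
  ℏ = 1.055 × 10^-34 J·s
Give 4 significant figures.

atomic unit of force: F_au = E_h/a₀ = m_e²e⁶/((4πε₀)³ℏ⁴) = 8.220 × 10^-8 N
Planck force: F_P = c⁴/G = 1.210 × 10^44 N
485 × 8.220 × 10^-8 / 1.210 × 10^44 = 3.294 × 10^-49

3.294 × 10^-49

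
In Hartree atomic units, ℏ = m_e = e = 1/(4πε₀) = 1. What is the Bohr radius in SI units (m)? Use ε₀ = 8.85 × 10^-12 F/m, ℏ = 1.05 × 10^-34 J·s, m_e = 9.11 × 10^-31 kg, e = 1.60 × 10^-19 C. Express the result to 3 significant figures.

From ℏ = m_e = e = 1/(4πε₀) = 1 the length scale is a₀ = 4πε₀ℏ²/(m_e e²).
  = 1.23 × 10^-78 / 2.33 × 10^-68
  = 5.26 × 10^-11 m

5.26 × 10^-11 m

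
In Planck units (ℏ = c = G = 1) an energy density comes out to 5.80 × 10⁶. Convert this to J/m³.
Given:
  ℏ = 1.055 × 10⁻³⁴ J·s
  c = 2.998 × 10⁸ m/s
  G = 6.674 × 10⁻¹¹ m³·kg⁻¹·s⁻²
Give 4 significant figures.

2.687 × 10¹²⁰ J/m³

One Planck energy density: u_P = c⁷/(ℏG²) = 4.632 × 10¹¹³ J/m³.
5.80 × 10⁶ × 4.632 × 10¹¹³ J/m³ = 2.687 × 10¹²⁰ J/m³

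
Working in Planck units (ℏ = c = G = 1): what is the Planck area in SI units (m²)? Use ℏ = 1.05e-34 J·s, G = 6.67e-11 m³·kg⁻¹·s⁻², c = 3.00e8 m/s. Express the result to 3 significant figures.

2.59e-70 m²

The unique combination of the constants set to 1 with dimensions of area is A_P = ℏG/c³.
  = 7.00e-45 / 2.70e25
  = 2.59e-70 m²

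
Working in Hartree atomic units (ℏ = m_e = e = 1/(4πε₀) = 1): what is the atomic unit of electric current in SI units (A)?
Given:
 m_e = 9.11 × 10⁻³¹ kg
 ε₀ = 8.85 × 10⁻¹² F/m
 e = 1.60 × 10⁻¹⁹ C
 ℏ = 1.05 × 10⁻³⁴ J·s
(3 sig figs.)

6.67 × 10⁻³ A

Dimensional analysis gives I_au = e E_h/ℏ = m_e e⁵/((4πε₀)²ℏ³).
E_h = 4.38 × 10⁻¹⁸ J
e·E_h/ℏ = 6.67 × 10⁻³ A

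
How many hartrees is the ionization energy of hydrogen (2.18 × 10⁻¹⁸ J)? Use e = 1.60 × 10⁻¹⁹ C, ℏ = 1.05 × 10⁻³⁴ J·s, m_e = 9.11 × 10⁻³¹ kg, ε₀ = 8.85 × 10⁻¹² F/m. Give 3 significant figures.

0.498

hartree: E_h = m_e e⁴/(4πε₀ℏ)² = 4.38 × 10⁻¹⁸ J.
2.18 × 10⁻¹⁸ / 4.38 × 10⁻¹⁸ = 0.498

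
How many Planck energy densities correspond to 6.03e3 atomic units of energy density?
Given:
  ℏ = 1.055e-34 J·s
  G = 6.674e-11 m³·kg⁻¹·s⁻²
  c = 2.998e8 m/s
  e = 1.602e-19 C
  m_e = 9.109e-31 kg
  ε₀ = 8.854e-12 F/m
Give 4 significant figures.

atomic unit of energy density: u_au = E_h/a₀³ = m_e⁴e¹⁰/((4πε₀)⁵ℏ⁸) = 2.929e13 J/m³
Planck energy density: u_P = c⁷/(ℏG²) = 4.632e113 J/m³
6.03e3 × 2.929e13 / 4.632e113 = 3.813e-97

3.813e-97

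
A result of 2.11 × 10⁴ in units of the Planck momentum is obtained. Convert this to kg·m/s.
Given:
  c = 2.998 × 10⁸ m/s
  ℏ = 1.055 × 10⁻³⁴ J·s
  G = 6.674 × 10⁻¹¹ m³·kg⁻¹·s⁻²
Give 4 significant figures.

1.377 × 10⁵ kg·m/s

One Planck momentum: p_P = √(ℏc³/G) = 6.527 kg·m/s.
2.11 × 10⁴ × 6.527 kg·m/s = 1.377 × 10⁵ kg·m/s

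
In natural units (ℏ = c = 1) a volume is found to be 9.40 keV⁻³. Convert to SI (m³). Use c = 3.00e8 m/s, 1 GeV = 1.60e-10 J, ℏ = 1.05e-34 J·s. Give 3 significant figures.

7.17e-29 m³

Volume is [L]³ = [E]⁻³·(ℏc)³.
1 GeV⁻³ → (ℏc)³ × (1 GeV in J)⁻³ = 7.63e-48 m³.
Convert the energy scale: 9.40 keV⁻³ = 9.40e18 GeV⁻³.
Result: 9.40e18 × 7.63e-48 = 7.17e-29 m³.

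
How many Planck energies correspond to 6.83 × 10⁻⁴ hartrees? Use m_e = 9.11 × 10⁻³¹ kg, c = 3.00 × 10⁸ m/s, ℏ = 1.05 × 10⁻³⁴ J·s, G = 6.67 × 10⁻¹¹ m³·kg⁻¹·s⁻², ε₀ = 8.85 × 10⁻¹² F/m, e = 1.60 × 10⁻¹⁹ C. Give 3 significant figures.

1.53 × 10⁻³⁰

hartree: E_h = m_e e⁴/(4πε₀ℏ)² = 4.38 × 10⁻¹⁸ J
Planck energy: E_P = √(ℏc⁵/G) = 1.96 × 10⁹ J
6.83 × 10⁻⁴ × 4.38 × 10⁻¹⁸ / 1.96 × 10⁹ = 1.53 × 10⁻³⁰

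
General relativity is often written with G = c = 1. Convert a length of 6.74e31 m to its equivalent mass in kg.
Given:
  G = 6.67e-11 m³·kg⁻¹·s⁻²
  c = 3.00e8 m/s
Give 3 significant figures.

9.09e58 kg

Length → mass via c²/G.
6.74e31 m × (c²/G) = 9.09e58 kg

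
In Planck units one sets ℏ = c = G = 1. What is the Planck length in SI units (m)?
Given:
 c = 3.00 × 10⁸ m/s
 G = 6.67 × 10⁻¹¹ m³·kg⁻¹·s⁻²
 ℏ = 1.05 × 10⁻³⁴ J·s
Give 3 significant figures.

ℓ_P = √(ℏG/c³)
  = √(2.59 × 10⁻⁷⁰)
  = 1.61 × 10⁻³⁵ m

1.61 × 10⁻³⁵ m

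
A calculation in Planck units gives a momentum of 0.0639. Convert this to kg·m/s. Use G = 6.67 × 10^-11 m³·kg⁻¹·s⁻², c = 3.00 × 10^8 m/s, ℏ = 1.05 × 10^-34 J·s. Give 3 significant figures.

0.417 kg·m/s

One Planck momentum: p_P = √(ℏc³/G) = 6.52 kg·m/s.
0.0639 × 6.52 kg·m/s = 0.417 kg·m/s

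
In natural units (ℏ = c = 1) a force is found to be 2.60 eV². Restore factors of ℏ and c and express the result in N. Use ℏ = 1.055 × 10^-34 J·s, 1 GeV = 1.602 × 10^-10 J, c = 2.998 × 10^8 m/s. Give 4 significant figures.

Force is [E]/[L] = [E]²/(ℏc); restore (ℏc)⁻¹.
1 GeV² → 1/(ℏc) × (1 GeV in J)² = 8.114 × 10^5 N.
Convert the energy scale: 2.60 eV² = 2.60 × 10^-18 GeV².
Result: 2.60 × 10^-18 × 8.114 × 10^5 = 2.110 × 10^-12 N.

2.110 × 10^-12 N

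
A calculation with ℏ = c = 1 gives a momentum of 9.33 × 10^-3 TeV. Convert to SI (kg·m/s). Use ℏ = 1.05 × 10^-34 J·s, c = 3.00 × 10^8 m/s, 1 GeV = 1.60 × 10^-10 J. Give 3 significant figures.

Momentum is [E]/c; divide by c.
1 GeV → 1/c × (1 GeV in J) = 5.33 × 10^-19 kg·m/s.
Convert the energy scale: 9.33 × 10^-3 TeV = 9.33 GeV.
Result: 9.33 × 5.33 × 10^-19 = 4.98 × 10^-18 kg·m/s.

4.98 × 10^-18 kg·m/s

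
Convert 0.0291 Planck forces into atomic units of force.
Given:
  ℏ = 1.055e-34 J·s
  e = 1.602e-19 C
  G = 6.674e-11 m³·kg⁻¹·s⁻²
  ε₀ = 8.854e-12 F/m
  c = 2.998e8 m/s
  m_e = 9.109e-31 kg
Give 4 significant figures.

Planck force: F_P = c⁴/G = 1.210e44 N
atomic unit of force: F_au = E_h/a₀ = m_e²e⁶/((4πε₀)³ℏ⁴) = 8.220e-8 N
0.0291 × 1.210e44 / 8.220e-8 = 4.285e49

4.285e49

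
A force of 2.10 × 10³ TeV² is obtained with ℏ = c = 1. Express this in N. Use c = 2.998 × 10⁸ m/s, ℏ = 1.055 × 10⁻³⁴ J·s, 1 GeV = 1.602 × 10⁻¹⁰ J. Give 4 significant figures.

1.704 × 10¹⁵ N

Force is [E]/[L] = [E]²/(ℏc); restore (ℏc)⁻¹.
1 GeV² → 1/(ℏc) × (1 GeV in J)² = 8.114 × 10⁵ N.
Convert the energy scale: 2.10 × 10³ TeV² = 2.10 × 10⁹ GeV².
Result: 2.10 × 10⁹ × 8.114 × 10⁵ = 1.704 × 10¹⁵ N.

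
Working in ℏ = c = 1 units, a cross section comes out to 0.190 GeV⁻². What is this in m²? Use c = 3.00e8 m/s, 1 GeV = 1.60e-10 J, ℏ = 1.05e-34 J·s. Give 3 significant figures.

7.36e-33 m²

Area is [L]² = [E]⁻²·(ℏc)²; restore (ℏc)².
1 GeV⁻² → (ℏc)² × (1 GeV in J)⁻² = 3.88e-32 m².
Result: 0.190 × 3.88e-32 = 7.36e-33 m².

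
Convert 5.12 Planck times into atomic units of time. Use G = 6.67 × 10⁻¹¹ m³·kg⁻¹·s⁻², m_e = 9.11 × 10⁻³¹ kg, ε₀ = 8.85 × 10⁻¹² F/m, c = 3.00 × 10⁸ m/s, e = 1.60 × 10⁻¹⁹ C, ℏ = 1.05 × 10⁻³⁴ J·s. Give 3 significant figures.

1.15 × 10⁻²⁶

Planck time: t_P = √(ℏG/c⁵) = 5.37 × 10⁻⁴⁴ s
atomic unit of time: τ_au = (4πε₀)²ℏ³/(m_e e⁴) = 2.40 × 10⁻¹⁷ s
5.12 × 5.37 × 10⁻⁴⁴ / 2.40 × 10⁻¹⁷ = 1.15 × 10⁻²⁶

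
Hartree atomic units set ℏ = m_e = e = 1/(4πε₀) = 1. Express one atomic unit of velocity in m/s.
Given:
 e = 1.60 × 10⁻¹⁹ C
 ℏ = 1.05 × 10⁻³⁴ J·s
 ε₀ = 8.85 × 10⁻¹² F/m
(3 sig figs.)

2.19 × 10⁶ m/s

The unique combination of the constants set to 1 with dimensions of velocity is v_au = e²/(4πε₀ℏ).
  = 2.56 × 10⁻³⁸ / 1.17 × 10⁻⁴⁴
  = 2.19 × 10⁶ m/s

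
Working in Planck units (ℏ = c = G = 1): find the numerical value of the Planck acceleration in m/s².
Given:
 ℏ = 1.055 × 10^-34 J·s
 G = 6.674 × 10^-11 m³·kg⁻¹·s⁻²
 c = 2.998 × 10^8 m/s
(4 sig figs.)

The unique combination of the constants set to 1 with dimensions of acceleration is a_P = √(c⁷/(ℏG)).
  = √(3.092 × 10^103)
  = 5.560 × 10^51 m/s²

5.560 × 10^51 m/s²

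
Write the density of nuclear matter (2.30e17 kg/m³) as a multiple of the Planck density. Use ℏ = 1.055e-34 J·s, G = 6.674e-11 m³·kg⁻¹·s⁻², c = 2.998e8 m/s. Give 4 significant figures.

Planck density: ρ_P = c⁵/(ℏG²) = 5.154e96 kg/m³.
2.30e17 / 5.154e96 = 4.463e-80

4.463e-80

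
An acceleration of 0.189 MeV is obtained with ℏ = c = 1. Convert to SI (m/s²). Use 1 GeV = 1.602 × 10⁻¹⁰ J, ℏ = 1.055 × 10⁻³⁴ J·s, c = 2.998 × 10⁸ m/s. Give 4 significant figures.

8.604 × 10²⁸ m/s²

Acceleration is [L]/[T]² = c·[E]/ℏ.
1 GeV → c/ℏ × (1 GeV in J) = 4.552 × 10³² m/s².
Convert the energy scale: 0.189 MeV = 1.89 × 10⁻⁴ GeV.
Result: 1.89 × 10⁻⁴ × 4.552 × 10³² = 8.604 × 10²⁸ m/s².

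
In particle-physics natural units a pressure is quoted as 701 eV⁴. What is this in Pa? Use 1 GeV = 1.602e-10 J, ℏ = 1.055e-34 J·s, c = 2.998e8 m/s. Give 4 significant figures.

Pressure is [E]/[L]³ = [E]⁴/(ℏc)³.
1 GeV⁴ → 1/(ℏc)³ × (1 GeV in J)⁴ = 2.082e37 Pa.
Convert the energy scale: 701 eV⁴ = 7.01e-34 GeV⁴.
Result: 7.01e-34 × 2.082e37 = 1.459e4 Pa.

1.459e4 Pa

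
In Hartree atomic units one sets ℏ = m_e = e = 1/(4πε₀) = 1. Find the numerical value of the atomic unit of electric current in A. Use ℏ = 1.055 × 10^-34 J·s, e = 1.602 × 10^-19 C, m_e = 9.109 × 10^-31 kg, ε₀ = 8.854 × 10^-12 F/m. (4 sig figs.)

6.612 × 10^-3 A

I_au = e E_h/ℏ = m_e e⁵/((4πε₀)²ℏ³)
E_h = 4.354 × 10^-18 J
e·E_h/ℏ = 6.612 × 10^-3 A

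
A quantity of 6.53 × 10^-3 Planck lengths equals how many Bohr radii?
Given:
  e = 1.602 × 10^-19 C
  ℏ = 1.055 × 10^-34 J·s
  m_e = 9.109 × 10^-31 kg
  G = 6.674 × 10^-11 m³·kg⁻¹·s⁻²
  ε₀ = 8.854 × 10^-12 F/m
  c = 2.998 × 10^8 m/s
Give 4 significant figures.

Planck length: ℓ_P = √(ℏG/c³) = 1.616 × 10^-35 m
Bohr radius: a₀ = 4πε₀ℏ²/(m_e e²) = 5.297 × 10^-11 m
6.53 × 10^-3 × 1.616 × 10^-35 / 5.297 × 10^-11 = 1.993 × 10^-27

1.993 × 10^-27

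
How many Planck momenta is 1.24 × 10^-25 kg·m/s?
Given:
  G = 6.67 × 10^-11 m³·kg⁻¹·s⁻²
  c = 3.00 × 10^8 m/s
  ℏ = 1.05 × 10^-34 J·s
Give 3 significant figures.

1.90 × 10^-26

Planck momentum: p_P = √(ℏc³/G) = 6.52 kg·m/s.
1.24 × 10^-25 / 6.52 = 1.90 × 10^-26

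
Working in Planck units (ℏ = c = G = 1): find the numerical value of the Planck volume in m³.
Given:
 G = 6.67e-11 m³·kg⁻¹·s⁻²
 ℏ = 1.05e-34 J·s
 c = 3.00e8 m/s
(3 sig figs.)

From ℏ = c = G = 1 the volume scale is V_P = (ℏG/c³)^(3/2).
  = √(1.75e-209)
  = 4.18e-105 m³

4.18e-105 m³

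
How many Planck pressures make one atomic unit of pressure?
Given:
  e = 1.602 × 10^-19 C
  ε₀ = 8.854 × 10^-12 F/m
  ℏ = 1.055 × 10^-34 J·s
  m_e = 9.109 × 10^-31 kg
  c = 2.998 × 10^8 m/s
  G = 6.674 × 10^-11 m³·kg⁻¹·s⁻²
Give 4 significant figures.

6.323 × 10^-101

atomic unit of pressure: P_au = E_h/a₀³ = m_e⁴e¹⁰/((4πε₀)⁵ℏ⁸) = 2.929 × 10^13 Pa
Planck pressure: p_P = c⁷/(ℏG²) = 4.632 × 10^113 Pa
ratio = 2.929 × 10^13 / 4.632 × 10^113 = 6.323 × 10^-101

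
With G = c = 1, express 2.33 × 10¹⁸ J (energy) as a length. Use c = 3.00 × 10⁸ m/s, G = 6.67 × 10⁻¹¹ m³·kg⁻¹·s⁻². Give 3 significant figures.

Energy → length via G/c⁴.
2.33 × 10¹⁸ J × (G/c⁴) = 1.92 × 10⁻²⁶ m

1.92 × 10⁻²⁶ m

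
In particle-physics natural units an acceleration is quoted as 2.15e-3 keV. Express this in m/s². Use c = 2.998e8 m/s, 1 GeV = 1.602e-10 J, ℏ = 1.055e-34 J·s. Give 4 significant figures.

9.788e23 m/s²

Acceleration is [L]/[T]² = c·[E]/ℏ.
1 GeV → c/ℏ × (1 GeV in J) = 4.552e32 m/s².
Convert the energy scale: 2.15e-3 keV = 2.15e-9 GeV.
Result: 2.15e-9 × 4.552e32 = 9.788e23 m/s².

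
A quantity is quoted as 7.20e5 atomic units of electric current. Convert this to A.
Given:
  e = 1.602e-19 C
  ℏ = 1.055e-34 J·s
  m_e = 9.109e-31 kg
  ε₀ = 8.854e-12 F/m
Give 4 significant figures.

4.761e3 A

One atomic unit of electric current: I_au = e E_h/ℏ = m_e e⁵/((4πε₀)²ℏ³) = 6.612e-3 A.
7.20e5 × 6.612e-3 A = 4.761e3 A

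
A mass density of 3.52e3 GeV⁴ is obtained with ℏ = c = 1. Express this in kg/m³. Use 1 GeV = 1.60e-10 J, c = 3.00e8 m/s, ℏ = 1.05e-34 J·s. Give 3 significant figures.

8.20e23 kg/m³

Mass density is [E]/(c²[L]³) = [E]⁴/(ℏ³c⁵).
1 GeV⁴ → 1/(ℏ³c⁵) × (1 GeV in J)⁴ = 2.33e20 kg/m³.
Result: 3.52e3 × 2.33e20 = 8.20e23 kg/m³.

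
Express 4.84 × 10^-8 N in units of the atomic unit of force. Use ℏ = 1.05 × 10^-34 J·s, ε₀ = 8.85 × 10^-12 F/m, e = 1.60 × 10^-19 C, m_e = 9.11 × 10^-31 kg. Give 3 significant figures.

0.581

atomic unit of force: F_au = E_h/a₀ = m_e²e⁶/((4πε₀)³ℏ⁴) = 8.33 × 10^-8 N.
4.84 × 10^-8 / 8.33 × 10^-8 = 0.581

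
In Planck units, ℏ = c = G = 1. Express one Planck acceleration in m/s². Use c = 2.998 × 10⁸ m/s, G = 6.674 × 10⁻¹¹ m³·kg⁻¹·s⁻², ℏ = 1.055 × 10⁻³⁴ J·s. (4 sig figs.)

5.560 × 10⁵¹ m/s²

The unique combination of the constants set to 1 with dimensions of acceleration is a_P = √(c⁷/(ℏG)).
  = √(3.092 × 10¹⁰³)
  = 5.560 × 10⁵¹ m/s²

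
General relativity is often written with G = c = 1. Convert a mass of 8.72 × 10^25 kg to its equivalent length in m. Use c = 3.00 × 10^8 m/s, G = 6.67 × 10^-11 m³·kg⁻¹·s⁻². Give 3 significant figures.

In G = c = 1 units mass has dimensions of length; the conversion factor is G/c².
8.72 × 10^25 kg × (G/c²) = 0.0646 m

0.0646 m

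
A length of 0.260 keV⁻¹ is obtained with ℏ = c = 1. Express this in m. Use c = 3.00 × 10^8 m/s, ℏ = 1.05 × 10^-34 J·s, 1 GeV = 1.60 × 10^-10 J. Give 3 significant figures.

5.12 × 10^-11 m

A length is [E]⁻¹ in ℏ=c=1; restore one factor of ℏc.
1 GeV⁻¹ → ℏc × (1 GeV in J)⁻¹ = 1.97 × 10^-16 m.
Convert the energy scale: 0.260 keV⁻¹ = 2.60 × 10^5 GeV⁻¹.
Result: 2.60 × 10^5 × 1.97 × 10^-16 = 5.12 × 10^-11 m.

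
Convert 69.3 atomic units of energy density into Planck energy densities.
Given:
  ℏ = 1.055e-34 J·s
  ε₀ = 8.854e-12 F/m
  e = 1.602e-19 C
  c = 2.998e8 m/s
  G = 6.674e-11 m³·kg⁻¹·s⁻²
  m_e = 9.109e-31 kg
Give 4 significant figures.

4.382e-99

atomic unit of energy density: u_au = E_h/a₀³ = m_e⁴e¹⁰/((4πε₀)⁵ℏ⁸) = 2.929e13 J/m³
Planck energy density: u_P = c⁷/(ℏG²) = 4.632e113 J/m³
69.3 × 2.929e13 / 4.632e113 = 4.382e-99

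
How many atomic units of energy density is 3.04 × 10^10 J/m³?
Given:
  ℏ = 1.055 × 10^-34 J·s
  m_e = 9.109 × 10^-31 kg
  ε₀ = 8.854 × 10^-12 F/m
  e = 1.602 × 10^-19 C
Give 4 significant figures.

1.038 × 10^-3

atomic unit of energy density: u_au = E_h/a₀³ = m_e⁴e¹⁰/((4πε₀)⁵ℏ⁸) = 2.929 × 10^13 J/m³.
3.04 × 10^10 / 2.929 × 10^13 = 1.038 × 10^-3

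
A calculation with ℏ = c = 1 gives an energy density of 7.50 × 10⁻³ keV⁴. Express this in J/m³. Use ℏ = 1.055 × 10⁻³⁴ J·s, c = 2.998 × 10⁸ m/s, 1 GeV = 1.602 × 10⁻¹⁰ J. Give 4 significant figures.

1.561 × 10¹¹ J/m³

[E]/[L]³ = [E]⁴/(ℏc)³; restore (ℏc)⁻³.
1 GeV⁴ → 1/(ℏc)³ × (1 GeV in J)⁴ = 2.082 × 10³⁷ J/m³.
Convert the energy scale: 7.50 × 10⁻³ keV⁴ = 7.50 × 10⁻²⁷ GeV⁴.
Result: 7.50 × 10⁻²⁷ × 2.082 × 10³⁷ = 1.561 × 10¹¹ J/m³.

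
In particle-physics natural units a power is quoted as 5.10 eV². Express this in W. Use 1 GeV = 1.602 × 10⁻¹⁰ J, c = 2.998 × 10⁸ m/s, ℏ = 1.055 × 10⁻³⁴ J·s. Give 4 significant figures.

Power is [E]/[T] = [E]²/ℏ.
1 GeV² → 1/ℏ × (1 GeV in J)² = 2.433 × 10¹⁴ W.
Convert the energy scale: 5.10 eV² = 5.10 × 10⁻¹⁸ GeV².
Result: 5.10 × 10⁻¹⁸ × 2.433 × 10¹⁴ = 1.241 × 10⁻³ W.

1.241 × 10⁻³ W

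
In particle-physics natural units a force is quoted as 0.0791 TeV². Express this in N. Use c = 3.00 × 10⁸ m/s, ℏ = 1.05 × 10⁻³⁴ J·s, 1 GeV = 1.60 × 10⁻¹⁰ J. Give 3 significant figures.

6.43 × 10¹⁰ N

Force is [E]/[L] = [E]²/(ℏc); restore (ℏc)⁻¹.
1 GeV² → 1/(ℏc) × (1 GeV in J)² = 8.13 × 10⁵ N.
Convert the energy scale: 0.0791 TeV² = 7.91 × 10⁴ GeV².
Result: 7.91 × 10⁴ × 8.13 × 10⁵ = 6.43 × 10¹⁰ N.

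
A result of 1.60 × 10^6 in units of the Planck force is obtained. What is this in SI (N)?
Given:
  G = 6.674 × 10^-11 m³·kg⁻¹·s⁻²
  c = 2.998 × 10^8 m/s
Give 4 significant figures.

1.937 × 10^50 N

One Planck force: F_P = c⁴/G = 1.210 × 10^44 N.
1.60 × 10^6 × 1.210 × 10^44 N = 1.937 × 10^50 N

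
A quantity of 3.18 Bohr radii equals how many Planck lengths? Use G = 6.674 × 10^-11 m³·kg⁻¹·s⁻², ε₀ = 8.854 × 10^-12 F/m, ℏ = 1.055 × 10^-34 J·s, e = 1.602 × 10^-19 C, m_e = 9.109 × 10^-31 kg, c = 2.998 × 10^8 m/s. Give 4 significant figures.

1.042 × 10^25

Bohr radius: a₀ = 4πε₀ℏ²/(m_e e²) = 5.297 × 10^-11 m
Planck length: ℓ_P = √(ℏG/c³) = 1.616 × 10^-35 m
3.18 × 5.297 × 10^-11 / 1.616 × 10^-35 = 1.042 × 10^25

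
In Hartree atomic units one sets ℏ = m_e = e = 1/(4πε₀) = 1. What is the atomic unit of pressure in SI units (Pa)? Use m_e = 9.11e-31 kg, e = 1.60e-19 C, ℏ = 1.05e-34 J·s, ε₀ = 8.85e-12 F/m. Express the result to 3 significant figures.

P_au = E_h/a₀³ = m_e⁴e¹⁰/((4πε₀)⁵ℏ⁸)
E_h = 4.38e-18 J
a₀ = 5.26e-11 m
E_h/a₀³ = 3.01e13 Pa

3.01e13 Pa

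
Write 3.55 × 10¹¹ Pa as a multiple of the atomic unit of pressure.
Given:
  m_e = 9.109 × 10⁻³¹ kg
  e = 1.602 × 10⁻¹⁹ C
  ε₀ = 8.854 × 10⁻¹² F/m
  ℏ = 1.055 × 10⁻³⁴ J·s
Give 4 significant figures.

0.01212

atomic unit of pressure: P_au = E_h/a₀³ = m_e⁴e¹⁰/((4πε₀)⁵ℏ⁸) = 2.929 × 10¹³ Pa.
3.55 × 10¹¹ / 2.929 × 10¹³ = 0.01212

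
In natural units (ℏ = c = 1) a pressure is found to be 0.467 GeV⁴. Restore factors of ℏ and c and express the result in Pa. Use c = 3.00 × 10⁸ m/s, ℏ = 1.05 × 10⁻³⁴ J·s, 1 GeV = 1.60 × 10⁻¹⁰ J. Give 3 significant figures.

9.79 × 10³⁶ Pa

Pressure is [E]/[L]³ = [E]⁴/(ℏc)³.
1 GeV⁴ → 1/(ℏc)³ × (1 GeV in J)⁴ = 2.10 × 10³⁷ Pa.
Result: 0.467 × 2.10 × 10³⁷ = 9.79 × 10³⁶ Pa.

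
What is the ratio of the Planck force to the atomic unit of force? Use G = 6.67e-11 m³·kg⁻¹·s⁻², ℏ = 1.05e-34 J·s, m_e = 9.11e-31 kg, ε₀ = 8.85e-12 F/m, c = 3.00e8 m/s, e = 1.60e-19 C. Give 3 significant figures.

1.46e51

Planck force: F_P = c⁴/G = 1.21e44 N
atomic unit of force: F_au = E_h/a₀ = m_e²e⁶/((4πε₀)³ℏ⁴) = 8.33e-8 N
ratio = 1.21e44 / 8.33e-8 = 1.46e51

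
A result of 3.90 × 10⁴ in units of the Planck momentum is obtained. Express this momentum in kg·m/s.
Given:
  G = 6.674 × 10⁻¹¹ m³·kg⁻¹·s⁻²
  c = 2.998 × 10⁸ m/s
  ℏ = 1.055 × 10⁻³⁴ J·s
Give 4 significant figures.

2.545 × 10⁵ kg·m/s

One Planck momentum: p_P = √(ℏc³/G) = 6.527 kg·m/s.
3.90 × 10⁴ × 6.527 kg·m/s = 2.545 × 10⁵ kg·m/s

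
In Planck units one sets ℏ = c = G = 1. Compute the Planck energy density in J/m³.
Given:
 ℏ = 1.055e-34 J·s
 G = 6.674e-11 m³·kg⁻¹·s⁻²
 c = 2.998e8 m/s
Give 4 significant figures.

4.632e113 J/m³

u_P = c⁷/(ℏG²)
  = 2.177e59 / 4.699e-55
  = 4.632e113 J/m³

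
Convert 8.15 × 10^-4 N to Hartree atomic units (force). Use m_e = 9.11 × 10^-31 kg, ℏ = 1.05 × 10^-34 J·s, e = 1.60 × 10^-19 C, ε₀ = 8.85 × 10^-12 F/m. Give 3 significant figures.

atomic unit of force: F_au = E_h/a₀ = m_e²e⁶/((4πε₀)³ℏ⁴) = 8.33 × 10^-8 N.
8.15 × 10^-4 / 8.33 × 10^-8 = 9.79 × 10^3

9.79 × 10^3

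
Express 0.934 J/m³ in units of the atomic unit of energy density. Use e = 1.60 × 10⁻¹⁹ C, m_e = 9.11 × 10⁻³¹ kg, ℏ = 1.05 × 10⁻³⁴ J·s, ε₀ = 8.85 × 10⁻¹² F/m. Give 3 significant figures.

3.10 × 10⁻¹⁴

atomic unit of energy density: u_au = E_h/a₀³ = m_e⁴e¹⁰/((4πε₀)⁵ℏ⁸) = 3.01 × 10¹³ J/m³.
0.934 / 3.01 × 10¹³ = 3.10 × 10⁻¹⁴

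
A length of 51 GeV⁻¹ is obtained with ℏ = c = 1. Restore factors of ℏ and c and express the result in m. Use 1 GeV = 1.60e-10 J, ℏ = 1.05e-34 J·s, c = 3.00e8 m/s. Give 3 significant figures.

1.00e-14 m

A length is [E]⁻¹ in ℏ=c=1; restore one factor of ℏc.
1 GeV⁻¹ → ℏc × (1 GeV in J)⁻¹ = 1.97e-16 m.
Result: 51 × 1.97e-16 = 1.00e-14 m.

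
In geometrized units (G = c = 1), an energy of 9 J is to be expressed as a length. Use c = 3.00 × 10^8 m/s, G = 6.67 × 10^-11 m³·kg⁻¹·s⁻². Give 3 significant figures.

Energy → length via G/c⁴.
9 J × (G/c⁴) = 7.41 × 10^-44 m

7.41 × 10^-44 m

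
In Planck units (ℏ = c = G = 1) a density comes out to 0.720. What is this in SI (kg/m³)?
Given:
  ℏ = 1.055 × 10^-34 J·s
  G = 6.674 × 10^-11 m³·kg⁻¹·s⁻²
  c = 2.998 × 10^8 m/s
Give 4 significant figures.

One Planck density: ρ_P = c⁵/(ℏG²) = 5.154 × 10^96 kg/m³.
0.720 × 5.154 × 10^96 kg/m³ = 3.711 × 10^96 kg/m³

3.711 × 10^96 kg/m³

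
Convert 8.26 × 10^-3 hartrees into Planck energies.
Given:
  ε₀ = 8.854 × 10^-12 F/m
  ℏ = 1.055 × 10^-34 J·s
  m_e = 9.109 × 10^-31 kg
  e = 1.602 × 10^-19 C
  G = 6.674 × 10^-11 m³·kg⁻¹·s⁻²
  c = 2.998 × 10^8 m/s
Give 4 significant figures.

hartree: E_h = m_e e⁴/(4πε₀ℏ)² = 4.354 × 10^-18 J
Planck energy: E_P = √(ℏc⁵/G) = 1.957 × 10^9 J
8.26 × 10^-3 × 4.354 × 10^-18 / 1.957 × 10^9 = 1.838 × 10^-29

1.838 × 10^-29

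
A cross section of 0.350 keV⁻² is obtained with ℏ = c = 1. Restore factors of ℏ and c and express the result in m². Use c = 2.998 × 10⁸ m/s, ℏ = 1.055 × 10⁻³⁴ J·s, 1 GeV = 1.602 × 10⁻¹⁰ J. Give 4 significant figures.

Area is [L]² = [E]⁻²·(ℏc)²; restore (ℏc)².
1 GeV⁻² → (ℏc)² × (1 GeV in J)⁻² = 3.898 × 10⁻³² m².
Convert the energy scale: 0.350 keV⁻² = 3.50 × 10¹¹ GeV⁻².
Result: 3.50 × 10¹¹ × 3.898 × 10⁻³² = 1.364 × 10⁻²⁰ m².

1.364 × 10⁻²⁰ m²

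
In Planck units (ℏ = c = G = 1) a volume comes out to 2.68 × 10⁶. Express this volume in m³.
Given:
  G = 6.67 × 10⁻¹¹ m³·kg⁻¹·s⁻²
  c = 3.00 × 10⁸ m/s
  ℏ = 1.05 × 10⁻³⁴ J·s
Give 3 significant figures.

One Planck volume: V_P = (ℏG/c³)^(3/2) = 4.18 × 10⁻¹⁰⁵ m³.
2.68 × 10⁶ × 4.18 × 10⁻¹⁰⁵ m³ = 1.12 × 10⁻⁹⁸ m³

1.12 × 10⁻⁹⁸ m³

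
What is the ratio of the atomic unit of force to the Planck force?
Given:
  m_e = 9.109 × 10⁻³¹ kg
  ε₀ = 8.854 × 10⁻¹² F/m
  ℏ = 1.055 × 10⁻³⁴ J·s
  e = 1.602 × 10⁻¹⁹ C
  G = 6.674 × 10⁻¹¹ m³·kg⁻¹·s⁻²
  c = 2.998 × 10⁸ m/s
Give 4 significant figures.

6.791 × 10⁻⁵²

atomic unit of force: F_au = E_h/a₀ = m_e²e⁶/((4πε₀)³ℏ⁴) = 8.220 × 10⁻⁸ N
Planck force: F_P = c⁴/G = 1.210 × 10⁴⁴ N
ratio = 8.220 × 10⁻⁸ / 1.210 × 10⁴⁴ = 6.791 × 10⁻⁵²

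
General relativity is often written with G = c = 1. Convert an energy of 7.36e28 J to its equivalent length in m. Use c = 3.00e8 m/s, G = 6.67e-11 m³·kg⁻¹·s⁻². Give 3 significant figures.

Energy → length via G/c⁴.
7.36e28 J × (G/c⁴) = 6.06e-16 m

6.06e-16 m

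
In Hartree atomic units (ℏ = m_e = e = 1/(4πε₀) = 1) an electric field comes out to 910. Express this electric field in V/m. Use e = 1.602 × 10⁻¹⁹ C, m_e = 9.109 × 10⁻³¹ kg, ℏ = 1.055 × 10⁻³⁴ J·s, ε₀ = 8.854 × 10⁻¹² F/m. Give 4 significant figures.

4.669 × 10¹⁴ V/m

One atomic unit of electric field: E_au = E_h/(e a₀) = m_e²e⁵/((4πε₀)³ℏ⁴) = 5.131 × 10¹¹ V/m.
910 × 5.131 × 10¹¹ V/m = 4.669 × 10¹⁴ V/m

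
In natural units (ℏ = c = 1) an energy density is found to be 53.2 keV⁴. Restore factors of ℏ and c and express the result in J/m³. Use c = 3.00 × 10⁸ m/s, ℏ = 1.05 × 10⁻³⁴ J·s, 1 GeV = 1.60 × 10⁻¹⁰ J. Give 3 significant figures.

1.12 × 10¹⁵ J/m³

[E]/[L]³ = [E]⁴/(ℏc)³; restore (ℏc)⁻³.
1 GeV⁴ → 1/(ℏc)³ × (1 GeV in J)⁴ = 2.10 × 10³⁷ J/m³.
Convert the energy scale: 53.2 keV⁴ = 5.32 × 10⁻²³ GeV⁴.
Result: 5.32 × 10⁻²³ × 2.10 × 10³⁷ = 1.12 × 10¹⁵ J/m³.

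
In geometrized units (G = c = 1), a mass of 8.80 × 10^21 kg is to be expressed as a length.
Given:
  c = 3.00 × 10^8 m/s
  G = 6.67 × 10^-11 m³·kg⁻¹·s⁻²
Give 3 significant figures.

6.52 × 10^-6 m

In G = c = 1 units mass has dimensions of length; the conversion factor is G/c².
8.80 × 10^21 kg × (G/c²) = 6.52 × 10^-6 m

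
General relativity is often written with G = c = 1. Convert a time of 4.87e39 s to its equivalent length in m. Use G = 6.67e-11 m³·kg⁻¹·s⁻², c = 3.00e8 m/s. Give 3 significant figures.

1.46e48 m

Time → length via c.
4.87e39 s × (c) = 1.46e48 m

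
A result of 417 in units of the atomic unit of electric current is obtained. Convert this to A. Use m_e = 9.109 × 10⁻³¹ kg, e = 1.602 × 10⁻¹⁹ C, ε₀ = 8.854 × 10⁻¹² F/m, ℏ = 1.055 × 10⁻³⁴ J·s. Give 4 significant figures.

One atomic unit of electric current: I_au = e E_h/ℏ = m_e e⁵/((4πε₀)²ℏ³) = 6.612 × 10⁻³ A.
417 × 6.612 × 10⁻³ A = 2.757 A

2.757 A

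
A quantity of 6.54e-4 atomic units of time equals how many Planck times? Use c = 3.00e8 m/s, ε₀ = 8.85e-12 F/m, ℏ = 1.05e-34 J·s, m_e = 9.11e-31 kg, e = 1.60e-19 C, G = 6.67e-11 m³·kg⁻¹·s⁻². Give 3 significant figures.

2.92e23

atomic unit of time: τ_au = (4πε₀)²ℏ³/(m_e e⁴) = 2.40e-17 s
Planck time: t_P = √(ℏG/c⁵) = 5.37e-44 s
6.54e-4 × 2.40e-17 / 5.37e-44 = 2.92e23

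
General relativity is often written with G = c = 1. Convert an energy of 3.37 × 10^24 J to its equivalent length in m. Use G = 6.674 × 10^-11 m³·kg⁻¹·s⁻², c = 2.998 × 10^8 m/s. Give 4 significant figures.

2.784 × 10^-20 m

Energy → length via G/c⁴.
3.37 × 10^24 J × (G/c⁴) = 2.784 × 10^-20 m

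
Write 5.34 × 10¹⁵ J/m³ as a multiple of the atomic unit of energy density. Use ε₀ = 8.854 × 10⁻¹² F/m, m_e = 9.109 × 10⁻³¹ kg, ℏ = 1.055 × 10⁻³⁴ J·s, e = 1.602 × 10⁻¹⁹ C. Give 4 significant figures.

atomic unit of energy density: u_au = E_h/a₀³ = m_e⁴e¹⁰/((4πε₀)⁵ℏ⁸) = 2.929 × 10¹³ J/m³.
5.34 × 10¹⁵ / 2.929 × 10¹³ = 182.3

182.3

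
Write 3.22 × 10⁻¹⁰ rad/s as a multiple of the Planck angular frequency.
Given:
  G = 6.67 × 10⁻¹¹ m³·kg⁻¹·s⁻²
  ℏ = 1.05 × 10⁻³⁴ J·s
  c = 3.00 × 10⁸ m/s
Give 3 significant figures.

1.73 × 10⁻⁵³

Planck angular frequency: ω_P = √(c⁵/(ℏG)) = 1.86 × 10⁴³ rad/s.
3.22 × 10⁻¹⁰ / 1.86 × 10⁴³ = 1.73 × 10⁻⁵³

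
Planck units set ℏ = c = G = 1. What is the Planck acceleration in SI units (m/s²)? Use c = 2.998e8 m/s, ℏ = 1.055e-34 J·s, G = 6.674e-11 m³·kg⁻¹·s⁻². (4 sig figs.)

Dimensional analysis gives a_P = √(c⁷/(ℏG)).
  = √(3.092e103)
  = 5.560e51 m/s²

5.560e51 m/s²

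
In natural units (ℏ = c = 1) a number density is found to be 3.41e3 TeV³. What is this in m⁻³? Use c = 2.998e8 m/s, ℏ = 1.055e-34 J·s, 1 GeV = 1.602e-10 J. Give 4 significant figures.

Number density is [L]⁻³ = [E]³/(ℏc)³.
1 GeV³ → 1/(ℏc)³ × (1 GeV in J)³ = 1.299e47 m⁻³.
Convert the energy scale: 3.41e3 TeV³ = 3.41e12 GeV³.
Result: 3.41e12 × 1.299e47 = 4.431e59 m⁻³.

4.431e59 m⁻³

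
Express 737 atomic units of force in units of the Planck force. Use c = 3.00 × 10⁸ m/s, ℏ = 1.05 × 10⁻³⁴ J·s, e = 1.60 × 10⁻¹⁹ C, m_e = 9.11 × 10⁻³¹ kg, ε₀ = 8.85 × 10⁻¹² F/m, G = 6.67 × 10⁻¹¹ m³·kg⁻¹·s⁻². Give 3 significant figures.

atomic unit of force: F_au = E_h/a₀ = m_e²e⁶/((4πε₀)³ℏ⁴) = 8.33 × 10⁻⁸ N
Planck force: F_P = c⁴/G = 1.21 × 10⁴⁴ N
737 × 8.33 × 10⁻⁸ / 1.21 × 10⁴⁴ = 5.05 × 10⁻⁴⁹

5.05 × 10⁻⁴⁹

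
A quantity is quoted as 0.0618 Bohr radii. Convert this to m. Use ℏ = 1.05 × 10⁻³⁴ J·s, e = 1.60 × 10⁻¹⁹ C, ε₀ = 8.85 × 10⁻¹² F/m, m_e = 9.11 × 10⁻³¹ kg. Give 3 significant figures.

3.25 × 10⁻¹² m

One Bohr radius: a₀ = 4πε₀ℏ²/(m_e e²) = 5.26 × 10⁻¹¹ m.
0.0618 × 5.26 × 10⁻¹¹ m = 3.25 × 10⁻¹² m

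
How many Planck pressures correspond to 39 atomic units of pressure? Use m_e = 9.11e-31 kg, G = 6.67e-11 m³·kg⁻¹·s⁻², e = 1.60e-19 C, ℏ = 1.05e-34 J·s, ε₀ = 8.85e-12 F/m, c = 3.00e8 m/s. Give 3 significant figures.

atomic unit of pressure: P_au = E_h/a₀³ = m_e⁴e¹⁰/((4πε₀)⁵ℏ⁸) = 3.01e13 Pa
Planck pressure: p_P = c⁷/(ℏG²) = 4.68e113 Pa
39 × 3.01e13 / 4.68e113 = 2.51e-99

2.51e-99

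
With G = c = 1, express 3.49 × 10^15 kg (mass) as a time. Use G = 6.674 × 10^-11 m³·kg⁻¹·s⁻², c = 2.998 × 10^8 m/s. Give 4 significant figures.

Mass → time via G/c³.
3.49 × 10^15 kg × (G/c³) = 8.644 × 10^-21 s

8.644 × 10^-21 s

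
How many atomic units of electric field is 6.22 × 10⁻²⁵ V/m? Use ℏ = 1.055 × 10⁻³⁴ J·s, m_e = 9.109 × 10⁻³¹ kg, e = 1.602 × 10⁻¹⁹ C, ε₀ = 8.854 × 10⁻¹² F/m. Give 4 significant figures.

1.212 × 10⁻³⁶

atomic unit of electric field: E_au = E_h/(e a₀) = m_e²e⁵/((4πε₀)³ℏ⁴) = 5.131 × 10¹¹ V/m.
6.22 × 10⁻²⁵ / 5.131 × 10¹¹ = 1.212 × 10⁻³⁶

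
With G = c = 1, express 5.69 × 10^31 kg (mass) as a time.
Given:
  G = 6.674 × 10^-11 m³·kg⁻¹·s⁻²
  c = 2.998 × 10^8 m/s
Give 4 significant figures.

1.409 × 10^-4 s

Mass → time via G/c³.
5.69 × 10^31 kg × (G/c³) = 1.409 × 10^-4 s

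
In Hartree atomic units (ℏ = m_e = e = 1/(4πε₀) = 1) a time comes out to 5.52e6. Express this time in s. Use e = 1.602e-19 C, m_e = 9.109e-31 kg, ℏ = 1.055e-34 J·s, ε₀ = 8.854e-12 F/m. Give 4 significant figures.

1.337e-10 s

One atomic unit of time: τ_au = (4πε₀)²ℏ³/(m_e e⁴) = 2.423e-17 s.
5.52e6 × 2.423e-17 s = 1.337e-10 s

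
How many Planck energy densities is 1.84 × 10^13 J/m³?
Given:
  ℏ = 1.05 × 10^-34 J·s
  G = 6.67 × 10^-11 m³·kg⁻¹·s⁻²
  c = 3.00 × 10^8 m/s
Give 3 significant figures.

Planck energy density: u_P = c⁷/(ℏG²) = 4.68 × 10^113 J/m³.
1.84 × 10^13 / 4.68 × 10^113 = 3.93 × 10^-101

3.93 × 10^-101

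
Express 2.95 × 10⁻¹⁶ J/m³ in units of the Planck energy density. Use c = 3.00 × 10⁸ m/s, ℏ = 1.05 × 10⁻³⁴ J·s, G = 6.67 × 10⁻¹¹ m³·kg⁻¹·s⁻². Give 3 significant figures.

Planck energy density: u_P = c⁷/(ℏG²) = 4.68 × 10¹¹³ J/m³.
2.95 × 10⁻¹⁶ / 4.68 × 10¹¹³ = 6.30 × 10⁻¹³⁰

6.30 × 10⁻¹³⁰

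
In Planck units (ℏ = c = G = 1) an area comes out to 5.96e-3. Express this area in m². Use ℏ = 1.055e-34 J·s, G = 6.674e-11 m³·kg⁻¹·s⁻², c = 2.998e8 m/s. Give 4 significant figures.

1.557e-72 m²

One Planck area: A_P = ℏG/c³ = 2.613e-70 m².
5.96e-3 × 2.613e-70 m² = 1.557e-72 m²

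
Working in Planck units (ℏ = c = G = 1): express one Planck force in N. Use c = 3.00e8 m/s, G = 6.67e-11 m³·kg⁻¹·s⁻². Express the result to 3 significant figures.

1.21e44 N

The unique combination of the constants set to 1 with dimensions of force is F_P = c⁴/G.
  = 8.10e33 / 6.67e-11
  = 1.21e44 N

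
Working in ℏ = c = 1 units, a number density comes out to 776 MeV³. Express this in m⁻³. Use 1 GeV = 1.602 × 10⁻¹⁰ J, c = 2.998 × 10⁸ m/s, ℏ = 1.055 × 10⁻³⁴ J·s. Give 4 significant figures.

Number density is [L]⁻³ = [E]³/(ℏc)³.
1 GeV³ → 1/(ℏc)³ × (1 GeV in J)³ = 1.299 × 10⁴⁷ m⁻³.
Convert the energy scale: 776 MeV³ = 7.76 × 10⁻⁷ GeV³.
Result: 7.76 × 10⁻⁷ × 1.299 × 10⁴⁷ = 1.008 × 10⁴¹ m⁻³.

1.008 × 10⁴¹ m⁻³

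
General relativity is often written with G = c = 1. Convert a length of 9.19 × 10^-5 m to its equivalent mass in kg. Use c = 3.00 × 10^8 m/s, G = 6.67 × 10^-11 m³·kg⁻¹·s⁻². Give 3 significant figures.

Length → mass via c²/G.
9.19 × 10^-5 m × (c²/G) = 1.24 × 10^23 kg

1.24 × 10^23 kg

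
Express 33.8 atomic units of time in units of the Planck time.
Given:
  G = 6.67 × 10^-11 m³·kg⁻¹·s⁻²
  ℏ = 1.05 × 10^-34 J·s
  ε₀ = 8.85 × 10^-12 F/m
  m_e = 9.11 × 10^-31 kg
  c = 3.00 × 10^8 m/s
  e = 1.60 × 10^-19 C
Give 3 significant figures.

1.51 × 10^28

atomic unit of time: τ_au = (4πε₀)²ℏ³/(m_e e⁴) = 2.40 × 10^-17 s
Planck time: t_P = √(ℏG/c⁵) = 5.37 × 10^-44 s
33.8 × 2.40 × 10^-17 / 5.37 × 10^-44 = 1.51 × 10^28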